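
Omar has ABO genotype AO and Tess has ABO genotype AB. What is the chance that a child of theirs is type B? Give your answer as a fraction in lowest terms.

ABO cross AO × AB → offspring phenotypes: 1/2 A, 1/4 B, 1/4 AB.
So P(type B) = 1/4.

1/4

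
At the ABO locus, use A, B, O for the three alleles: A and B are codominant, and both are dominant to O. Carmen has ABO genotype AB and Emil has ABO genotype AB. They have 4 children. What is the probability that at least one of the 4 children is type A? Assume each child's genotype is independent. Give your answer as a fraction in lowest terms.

ABO cross AB × AB → 1/4 A, 1/4 B, 1/2 AB.
So P(type A) = 1/4 per child.
P(none) = (3/4)^4 = 81/256; P(at least one) = 1 − 81/256 = 175/256.

175/256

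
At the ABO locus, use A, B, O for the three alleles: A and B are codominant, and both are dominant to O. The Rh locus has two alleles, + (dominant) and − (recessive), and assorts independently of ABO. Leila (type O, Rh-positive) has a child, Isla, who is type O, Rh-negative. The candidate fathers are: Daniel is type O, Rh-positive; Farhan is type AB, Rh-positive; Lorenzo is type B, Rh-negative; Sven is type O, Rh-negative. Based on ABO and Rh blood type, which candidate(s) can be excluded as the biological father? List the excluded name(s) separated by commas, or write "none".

A candidate is excluded only if no genotype consistent with his phenotype could produce a type O, Rh-negative child with a type O, Rh-positive mother.
Farhan (type AB, Rh+): no genotype consistent with that phenotype can produce a type-O Rh- child with a type-O mother.

Farhan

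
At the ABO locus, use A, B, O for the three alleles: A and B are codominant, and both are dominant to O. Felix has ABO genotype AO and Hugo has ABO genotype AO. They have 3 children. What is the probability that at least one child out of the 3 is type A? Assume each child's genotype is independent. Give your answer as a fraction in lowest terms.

63/64

ABO cross AO × AO → 1/4 O, 3/4 A.
So P(type A) = 3/4 per child.
P(none) = (1/4)^3 = 1/64; P(at least one) = 1 − 1/64 = 63/64.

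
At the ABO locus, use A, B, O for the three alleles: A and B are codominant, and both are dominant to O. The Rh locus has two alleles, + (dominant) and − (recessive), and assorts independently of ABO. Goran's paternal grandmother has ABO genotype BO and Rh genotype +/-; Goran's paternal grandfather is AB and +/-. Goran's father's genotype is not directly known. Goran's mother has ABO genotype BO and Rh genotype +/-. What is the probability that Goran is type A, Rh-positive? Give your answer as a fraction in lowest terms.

3/32

Goran's father's ABO genotype from BO × AB: 1/4 AB, 1/4 AO, 1/4 BB, 1/4 BO.
Crossing each possibility with the mother BO and summing P(type A): 1/4·1/4 + 1/4·1/4 + 1/4·0 + 1/4·0 = 1/8.
Similarly for Rh via the father's Rh distribution: P(Rh+) = 3/4.
Independent loci: 1/8 × 3/4 = 3/32.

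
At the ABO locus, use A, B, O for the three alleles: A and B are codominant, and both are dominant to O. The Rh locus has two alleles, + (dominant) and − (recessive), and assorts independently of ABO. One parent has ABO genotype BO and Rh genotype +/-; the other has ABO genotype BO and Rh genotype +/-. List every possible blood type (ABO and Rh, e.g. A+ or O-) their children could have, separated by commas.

O+, O-, B+, B-

Gametes from BO × BO give offspring ABO genotypes BB, BO, OO, i.e. phenotypes O, B.
Rh cross +/- × +/- → phenotypes Rh+, Rh-.
Combining independently: O+, O-, B+, B-.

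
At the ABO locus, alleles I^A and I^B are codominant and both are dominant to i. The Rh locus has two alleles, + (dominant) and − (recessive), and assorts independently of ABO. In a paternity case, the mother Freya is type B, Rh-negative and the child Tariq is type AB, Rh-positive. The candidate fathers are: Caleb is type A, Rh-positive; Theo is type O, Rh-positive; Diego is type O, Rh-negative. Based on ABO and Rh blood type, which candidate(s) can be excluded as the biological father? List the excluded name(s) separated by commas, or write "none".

Theo, Diego

A candidate is excluded only if no genotype consistent with his phenotype could produce a type AB, Rh-positive child with a type B, Rh-negative mother.
Theo (type O, Rh+): no genotype consistent with that phenotype can produce a type-AB Rh+ child with a type-B mother.
Diego (type O, Rh-): no genotype consistent with that phenotype can produce a type-AB Rh+ child with a type-B mother.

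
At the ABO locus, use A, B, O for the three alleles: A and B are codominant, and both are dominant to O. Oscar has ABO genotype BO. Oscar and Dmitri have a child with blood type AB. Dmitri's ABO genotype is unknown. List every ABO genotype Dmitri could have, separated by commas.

For each candidate genotype of Dmitri, check whether crossing it with BO can produce every observed child phenotype.
  AA → possible child types {A, AB} ✓
  AB → possible child types {A, B, AB} ✓
  AO → possible child types {O, A, B, AB} ✓
  BB → possible child types {B} ✗
  BO → possible child types {O, B} ✗
  OO → possible child types {O, B} ✗

AA, AB, AO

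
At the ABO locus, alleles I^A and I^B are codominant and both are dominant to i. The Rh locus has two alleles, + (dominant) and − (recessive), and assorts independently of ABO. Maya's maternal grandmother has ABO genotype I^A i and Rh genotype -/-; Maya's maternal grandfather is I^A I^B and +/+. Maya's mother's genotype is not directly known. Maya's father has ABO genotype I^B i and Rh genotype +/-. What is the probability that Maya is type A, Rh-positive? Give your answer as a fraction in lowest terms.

3/16

Maya's mother's ABO genotype from I^A i × I^A I^B: 1/4 I^A I^A, 1/4 I^A I^B, 1/4 I^A i, 1/4 I^B i.
Crossing each possibility with the father I^B i and summing P(type A): 1/4·1/2 + 1/4·1/4 + 1/4·1/4 + 1/4·0 = 1/4.
Similarly for Rh via the mother's Rh distribution: P(Rh+) = 3/4.
Independent loci: 1/4 × 3/4 = 3/16.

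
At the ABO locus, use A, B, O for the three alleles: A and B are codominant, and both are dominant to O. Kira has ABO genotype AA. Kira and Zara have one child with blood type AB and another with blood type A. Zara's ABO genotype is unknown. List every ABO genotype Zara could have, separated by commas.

AB, BO

For each candidate genotype of Zara, check whether crossing it with AA can produce every observed child phenotype.
  AA → possible child types {A} ✗
  AB → possible child types {A, AB} ✓
  AO → possible child types {A} ✗
  BB → possible child types {AB} ✗
  BO → possible child types {A, AB} ✓
  OO → possible child types {A} ✗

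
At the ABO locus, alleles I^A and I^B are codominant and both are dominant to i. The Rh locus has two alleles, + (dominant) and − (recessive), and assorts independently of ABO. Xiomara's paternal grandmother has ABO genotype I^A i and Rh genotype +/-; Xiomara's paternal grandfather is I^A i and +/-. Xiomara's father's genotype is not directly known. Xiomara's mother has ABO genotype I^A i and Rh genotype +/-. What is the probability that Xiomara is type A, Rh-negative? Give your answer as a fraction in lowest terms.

3/16

Xiomara's father's ABO genotype from I^A i × I^A i: 1/4 I^A I^A, 1/2 I^A i, 1/4 i i.
Crossing each possibility with the mother I^A i and summing P(type A): 1/4·1 + 1/2·3/4 + 1/4·1/2 = 3/4.
Similarly for Rh via the father's Rh distribution: P(Rh-) = 1/4.
Independent loci: 3/4 × 1/4 = 3/16.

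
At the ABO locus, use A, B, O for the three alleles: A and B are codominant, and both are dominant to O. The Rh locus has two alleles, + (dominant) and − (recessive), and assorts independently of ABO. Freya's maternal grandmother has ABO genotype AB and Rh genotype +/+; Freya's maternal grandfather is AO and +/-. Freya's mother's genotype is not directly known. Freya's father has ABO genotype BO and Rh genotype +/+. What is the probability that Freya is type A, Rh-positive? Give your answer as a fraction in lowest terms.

Freya's mother's ABO genotype from AB × AO: 1/4 AA, 1/4 AB, 1/4 AO, 1/4 BO.
Crossing each possibility with the father BO and summing P(type A): 1/4·1/2 + 1/4·1/4 + 1/4·1/4 + 1/4·0 = 1/4.
Similarly for Rh via the mother's Rh distribution: P(Rh+) = 1.
Independent loci: 1/4 × 1 = 1/4.

1/4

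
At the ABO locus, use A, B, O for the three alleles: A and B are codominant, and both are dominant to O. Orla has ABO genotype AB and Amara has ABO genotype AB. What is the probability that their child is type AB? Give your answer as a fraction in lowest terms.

1/2

ABO cross AB × AB → offspring phenotypes: 1/4 A, 1/4 B, 1/2 AB.
So P(type AB) = 1/2.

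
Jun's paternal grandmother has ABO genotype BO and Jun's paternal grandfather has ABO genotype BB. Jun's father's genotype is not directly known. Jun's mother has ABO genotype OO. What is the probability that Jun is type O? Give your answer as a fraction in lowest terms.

1/4

Jun's father's ABO genotype from BO × BB: 1/2 BB, 1/2 BO.
Crossing each possibility with the mother OO and summing P(type O): 1/2·0 + 1/2·1/2 = 1/4.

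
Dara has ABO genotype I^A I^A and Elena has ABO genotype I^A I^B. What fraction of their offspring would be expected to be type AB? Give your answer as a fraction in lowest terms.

1/2

ABO cross I^A I^A × I^A I^B → offspring phenotypes: 1/2 A, 1/2 AB.
So P(type AB) = 1/2.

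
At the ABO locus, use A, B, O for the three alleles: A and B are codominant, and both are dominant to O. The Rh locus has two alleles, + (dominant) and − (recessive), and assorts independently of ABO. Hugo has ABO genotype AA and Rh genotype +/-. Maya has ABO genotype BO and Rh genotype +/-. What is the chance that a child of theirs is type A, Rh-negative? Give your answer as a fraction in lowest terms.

1/8

ABO cross AA × BO → offspring phenotypes: 1/2 A, 1/2 AB.
Rh cross +/- × +/- → 3/4 Rh+, 1/4 Rh-.
Independent loci: P(type A, Rh-negative) = 1/2 × 1/4 = 1/8.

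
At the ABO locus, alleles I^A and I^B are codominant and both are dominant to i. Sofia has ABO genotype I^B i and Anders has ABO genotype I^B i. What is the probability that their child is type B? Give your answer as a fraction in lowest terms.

ABO cross I^B i × I^B i → offspring phenotypes: 1/4 O, 3/4 B.
So P(type B) = 3/4.

3/4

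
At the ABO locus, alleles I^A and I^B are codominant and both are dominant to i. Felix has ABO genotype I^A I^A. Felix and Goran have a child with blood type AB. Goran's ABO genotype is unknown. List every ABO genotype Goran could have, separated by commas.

I^A I^B, I^B I^B, I^B i

For each candidate genotype of Goran, check whether crossing it with I^A I^A can produce every observed child phenotype.
  I^A I^A → possible child types {A} ✗
  I^A I^B → possible child types {A, AB} ✓
  I^A i → possible child types {A} ✗
  I^B I^B → possible child types {AB} ✓
  I^B i → possible child types {A, AB} ✓
  i i → possible child types {A} ✗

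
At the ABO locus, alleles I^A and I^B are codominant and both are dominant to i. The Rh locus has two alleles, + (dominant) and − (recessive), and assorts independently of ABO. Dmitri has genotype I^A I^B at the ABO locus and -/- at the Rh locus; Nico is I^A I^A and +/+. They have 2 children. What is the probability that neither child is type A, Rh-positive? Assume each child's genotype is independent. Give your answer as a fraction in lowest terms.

ABO cross I^A I^B × I^A I^A → 1/2 A, 1/2 AB.
Rh cross -/- × +/+ → 1 Rh+; so P(type A, Rh-positive) = 1/2 × 1 = 1/2 per child.
P(not type A, Rh-positive) = 1/2 for one child; (1/2)^2 = 1/4.

1/4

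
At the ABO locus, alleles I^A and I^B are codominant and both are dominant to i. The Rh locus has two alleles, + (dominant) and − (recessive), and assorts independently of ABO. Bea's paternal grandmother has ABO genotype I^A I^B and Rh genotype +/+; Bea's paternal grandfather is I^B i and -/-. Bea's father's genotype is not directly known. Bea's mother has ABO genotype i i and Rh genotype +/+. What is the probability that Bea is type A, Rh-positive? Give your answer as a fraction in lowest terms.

1/4

Bea's father's ABO genotype from I^A I^B × I^B i: 1/4 I^A I^B, 1/4 I^A i, 1/4 I^B I^B, 1/4 I^B i.
Crossing each possibility with the mother i i and summing P(type A): 1/4·1/2 + 1/4·1/2 + 1/4·0 + 1/4·0 = 1/4.
Similarly for Rh via the father's Rh distribution: P(Rh+) = 1.
Independent loci: 1/4 × 1 = 1/4.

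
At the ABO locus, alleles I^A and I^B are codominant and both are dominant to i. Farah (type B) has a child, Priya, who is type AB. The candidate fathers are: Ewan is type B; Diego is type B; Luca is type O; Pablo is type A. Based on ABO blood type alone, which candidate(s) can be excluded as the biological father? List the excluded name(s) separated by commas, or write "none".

Ewan, Diego, Luca

A candidate is excluded only if no genotype consistent with his phenotype could produce a type AB child with a type B mother.
Ewan (type B): no genotype consistent with that phenotype can produce a type-AB child with a type-B mother.
Diego (type B): no genotype consistent with that phenotype can produce a type-AB child with a type-B mother.
Luca (type O): no genotype consistent with that phenotype can produce a type-AB child with a type-B mother.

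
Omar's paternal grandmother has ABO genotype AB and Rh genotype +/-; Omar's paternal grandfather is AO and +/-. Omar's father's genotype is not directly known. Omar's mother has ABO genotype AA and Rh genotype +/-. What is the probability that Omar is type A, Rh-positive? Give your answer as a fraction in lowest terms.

Omar's father's ABO genotype from AB × AO: 1/4 AA, 1/4 AB, 1/4 AO, 1/4 BO.
Crossing each possibility with the mother AA and summing P(type A): 1/4·1 + 1/4·1/2 + 1/4·1 + 1/4·1/2 = 3/4.
Similarly for Rh via the father's Rh distribution: P(Rh+) = 3/4.
Independent loci: 3/4 × 3/4 = 9/16.

9/16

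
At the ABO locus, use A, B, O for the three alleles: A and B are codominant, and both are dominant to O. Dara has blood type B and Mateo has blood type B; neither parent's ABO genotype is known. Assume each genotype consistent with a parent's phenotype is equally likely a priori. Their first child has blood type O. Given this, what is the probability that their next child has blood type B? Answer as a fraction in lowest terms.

3/4

Possible genotypes: Dara ∈ {BB, BO}; Mateo ∈ {BB, BO}.
Weight each parental genotype pair by prior × P(type-O child):
  BO × BO: posterior weight 1; P(next child type B) = 3/4.
Weighted sum = 3/4.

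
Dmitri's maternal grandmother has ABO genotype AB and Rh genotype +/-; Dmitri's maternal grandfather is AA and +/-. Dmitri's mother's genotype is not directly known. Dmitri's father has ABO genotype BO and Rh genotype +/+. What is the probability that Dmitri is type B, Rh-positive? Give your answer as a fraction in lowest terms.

1/4

Dmitri's mother's ABO genotype from AB × AA: 1/2 AA, 1/2 AB.
Crossing each possibility with the father BO and summing P(type B): 1/2·0 + 1/2·1/2 = 1/4.
Similarly for Rh via the mother's Rh distribution: P(Rh+) = 1.
Independent loci: 1/4 × 1 = 1/4.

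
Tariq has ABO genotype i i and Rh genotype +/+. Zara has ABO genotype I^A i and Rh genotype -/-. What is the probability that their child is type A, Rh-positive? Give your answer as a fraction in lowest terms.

1/2

ABO cross i i × I^A i → offspring phenotypes: 1/2 O, 1/2 A.
Rh cross +/+ × -/- → 1 Rh+.
Independent loci: P(type A, Rh-positive) = 1/2 × 1 = 1/2.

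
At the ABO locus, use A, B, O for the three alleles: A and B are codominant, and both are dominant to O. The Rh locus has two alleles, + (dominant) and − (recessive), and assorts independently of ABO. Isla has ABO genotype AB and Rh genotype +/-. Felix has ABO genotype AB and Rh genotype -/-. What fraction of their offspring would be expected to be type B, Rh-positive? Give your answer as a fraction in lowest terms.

1/8

ABO cross AB × AB → offspring phenotypes: 1/4 A, 1/4 B, 1/2 AB.
Rh cross +/- × -/- → 1/2 Rh+, 1/2 Rh-.
Independent loci: P(type B, Rh-positive) = 1/4 × 1/2 = 1/8.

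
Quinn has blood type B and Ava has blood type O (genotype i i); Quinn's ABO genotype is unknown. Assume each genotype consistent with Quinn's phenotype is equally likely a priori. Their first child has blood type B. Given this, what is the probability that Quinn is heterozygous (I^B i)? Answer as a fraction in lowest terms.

1/3

Possible genotypes: Quinn ∈ {I^B I^B, I^B i}; Ava ∈ {i i}.
Weight each parental genotype pair by prior × P(type-B child):
  I^B I^B × i i: posterior weight 2/3.
  I^B i × i i: posterior weight 1/3.
Sum the posterior weight over pairs where Quinn is I^B i: 1/3.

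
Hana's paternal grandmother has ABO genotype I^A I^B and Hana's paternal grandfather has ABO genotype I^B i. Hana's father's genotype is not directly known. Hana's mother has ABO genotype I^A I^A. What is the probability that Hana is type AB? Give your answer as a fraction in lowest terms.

Hana's father's ABO genotype from I^A I^B × I^B i: 1/4 I^A I^B, 1/4 I^A i, 1/4 I^B I^B, 1/4 I^B i.
Crossing each possibility with the mother I^A I^A and summing P(type AB): 1/4·1/2 + 1/4·0 + 1/4·1 + 1/4·1/2 = 1/2.

1/2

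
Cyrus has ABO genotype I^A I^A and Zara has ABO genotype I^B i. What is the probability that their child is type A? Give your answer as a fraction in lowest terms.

1/2

ABO cross I^A I^A × I^B i → offspring phenotypes: 1/2 A, 1/2 AB.
So P(type A) = 1/2.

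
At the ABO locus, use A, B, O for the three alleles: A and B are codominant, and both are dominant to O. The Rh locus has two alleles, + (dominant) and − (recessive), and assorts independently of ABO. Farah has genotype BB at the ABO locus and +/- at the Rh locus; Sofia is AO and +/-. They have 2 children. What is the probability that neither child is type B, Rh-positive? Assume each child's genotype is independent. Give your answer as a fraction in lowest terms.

25/64

ABO cross BB × AO → 1/2 B, 1/2 AB.
Rh cross +/- × +/- → 3/4 Rh+, 1/4 Rh-; so P(type B, Rh-positive) = 1/2 × 3/4 = 3/8 per child.
P(not type B, Rh-positive) = 5/8 for one child; (5/8)^2 = 25/64.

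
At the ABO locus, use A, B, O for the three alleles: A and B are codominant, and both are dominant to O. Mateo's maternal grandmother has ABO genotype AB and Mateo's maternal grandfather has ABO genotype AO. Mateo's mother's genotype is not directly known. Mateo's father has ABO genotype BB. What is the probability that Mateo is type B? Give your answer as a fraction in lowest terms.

Mateo's mother's ABO genotype from AB × AO: 1/4 AA, 1/4 AB, 1/4 AO, 1/4 BO.
Crossing each possibility with the father BB and summing P(type B): 1/4·0 + 1/4·1/2 + 1/4·1/2 + 1/4·1 = 1/2.

1/2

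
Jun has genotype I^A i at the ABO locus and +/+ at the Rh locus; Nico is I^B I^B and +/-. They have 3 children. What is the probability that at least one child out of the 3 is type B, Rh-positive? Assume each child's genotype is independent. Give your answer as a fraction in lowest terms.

ABO cross I^A i × I^B I^B → 1/2 B, 1/2 AB.
Rh cross +/+ × +/- → 1 Rh+; so P(type B, Rh-positive) = 1/2 × 1 = 1/2 per child.
P(none) = (1/2)^3 = 1/8; P(at least one) = 1 − 1/8 = 7/8.

7/8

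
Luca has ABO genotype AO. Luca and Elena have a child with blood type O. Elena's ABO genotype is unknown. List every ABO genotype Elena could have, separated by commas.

AO, BO, OO

For each candidate genotype of Elena, check whether crossing it with AO can produce every observed child phenotype.
  AA → possible child types {A} ✗
  AB → possible child types {A, B, AB} ✗
  AO → possible child types {O, A} ✓
  BB → possible child types {B, AB} ✗
  BO → possible child types {O, A, B, AB} ✓
  OO → possible child types {O, A} ✓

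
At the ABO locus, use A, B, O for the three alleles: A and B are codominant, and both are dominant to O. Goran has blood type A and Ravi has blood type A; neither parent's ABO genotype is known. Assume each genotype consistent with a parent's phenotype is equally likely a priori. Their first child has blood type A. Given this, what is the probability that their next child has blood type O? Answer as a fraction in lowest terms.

Possible genotypes: Goran ∈ {AA, AO}; Ravi ∈ {AA, AO}.
Weight each parental genotype pair by prior × P(type-A child):
  AA × AA: posterior weight 4/15; P(next child type O) = 0.
  AA × AO: posterior weight 4/15; P(next child type O) = 0.
  AO × AA: posterior weight 4/15; P(next child type O) = 0.
  AO × AO: posterior weight 1/5; P(next child type O) = 1/4.
Weighted sum = 1/20.

1/20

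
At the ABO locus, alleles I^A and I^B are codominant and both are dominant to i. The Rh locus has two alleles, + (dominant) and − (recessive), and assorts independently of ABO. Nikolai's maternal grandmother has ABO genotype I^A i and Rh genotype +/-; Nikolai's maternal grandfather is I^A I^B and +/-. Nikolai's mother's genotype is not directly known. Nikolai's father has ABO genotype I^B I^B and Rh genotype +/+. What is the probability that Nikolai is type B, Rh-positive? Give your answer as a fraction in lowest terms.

Nikolai's mother's ABO genotype from I^A i × I^A I^B: 1/4 I^A I^A, 1/4 I^A I^B, 1/4 I^A i, 1/4 I^B i.
Crossing each possibility with the father I^B I^B and summing P(type B): 1/4·0 + 1/4·1/2 + 1/4·1/2 + 1/4·1 = 1/2.
Similarly for Rh via the mother's Rh distribution: P(Rh+) = 1.
Independent loci: 1/2 × 1 = 1/2.

1/2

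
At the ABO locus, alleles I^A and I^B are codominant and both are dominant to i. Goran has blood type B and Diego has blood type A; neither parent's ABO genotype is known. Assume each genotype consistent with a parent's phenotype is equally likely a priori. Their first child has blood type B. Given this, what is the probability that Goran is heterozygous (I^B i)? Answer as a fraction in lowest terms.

Possible genotypes: Goran ∈ {I^B I^B, I^B i}; Diego ∈ {I^A I^A, I^A i}.
Weight each parental genotype pair by prior × P(type-B child):
  I^B I^B × I^A i: posterior weight 2/3.
  I^B i × I^A i: posterior weight 1/3.
Sum the posterior weight over pairs where Goran is I^B i: 1/3.

1/3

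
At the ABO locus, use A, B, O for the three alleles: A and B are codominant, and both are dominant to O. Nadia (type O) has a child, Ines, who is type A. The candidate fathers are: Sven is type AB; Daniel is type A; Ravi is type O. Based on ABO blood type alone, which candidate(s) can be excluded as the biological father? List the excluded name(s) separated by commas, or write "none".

A candidate is excluded only if no genotype consistent with his phenotype could produce a type A child with a type O mother.
Ravi (type O): no genotype consistent with that phenotype can produce a type-A child with a type-O mother.

Ravi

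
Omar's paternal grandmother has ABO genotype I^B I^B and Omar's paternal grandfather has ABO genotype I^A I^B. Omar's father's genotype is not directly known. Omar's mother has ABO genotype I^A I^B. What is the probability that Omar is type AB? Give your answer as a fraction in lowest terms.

1/2

Omar's father's ABO genotype from I^B I^B × I^A I^B: 1/2 I^A I^B, 1/2 I^B I^B.
Crossing each possibility with the mother I^A I^B and summing P(type AB): 1/2·1/2 + 1/2·1/2 = 1/2.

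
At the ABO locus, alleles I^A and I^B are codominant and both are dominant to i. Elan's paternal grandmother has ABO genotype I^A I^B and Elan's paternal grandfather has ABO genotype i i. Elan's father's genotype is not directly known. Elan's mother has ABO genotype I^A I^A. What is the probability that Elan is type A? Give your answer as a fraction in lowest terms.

Elan's father's ABO genotype from I^A I^B × i i: 1/2 I^A i, 1/2 I^B i.
Crossing each possibility with the mother I^A I^A and summing P(type A): 1/2·1 + 1/2·1/2 = 3/4.

3/4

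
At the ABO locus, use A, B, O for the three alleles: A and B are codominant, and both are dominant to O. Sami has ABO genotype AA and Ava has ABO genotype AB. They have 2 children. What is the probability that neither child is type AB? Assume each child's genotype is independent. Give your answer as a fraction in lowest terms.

ABO cross AA × AB → 1/2 A, 1/2 AB.
So P(type AB) = 1/2 per child.
P(not type AB) = 1/2 for one child; (1/2)^2 = 1/4.

1/4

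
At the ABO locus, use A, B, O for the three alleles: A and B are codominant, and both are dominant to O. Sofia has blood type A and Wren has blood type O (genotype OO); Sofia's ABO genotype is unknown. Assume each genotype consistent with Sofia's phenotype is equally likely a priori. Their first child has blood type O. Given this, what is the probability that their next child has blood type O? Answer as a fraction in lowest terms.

1/2

Possible genotypes: Sofia ∈ {AA, AO}; Wren ∈ {OO}.
Weight each parental genotype pair by prior × P(type-O child):
  AO × OO: posterior weight 1; P(next child type O) = 1/2.
Weighted sum = 1/2.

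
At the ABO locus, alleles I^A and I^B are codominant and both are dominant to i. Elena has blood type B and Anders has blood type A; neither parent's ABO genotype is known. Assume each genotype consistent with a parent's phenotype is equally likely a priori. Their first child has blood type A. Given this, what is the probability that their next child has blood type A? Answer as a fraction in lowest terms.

Possible genotypes: Elena ∈ {I^B I^B, I^B i}; Anders ∈ {I^A I^A, I^A i}.
Weight each parental genotype pair by prior × P(type-A child):
  I^B i × I^A I^A: posterior weight 2/3; P(next child type A) = 1/2.
  I^B i × I^A i: posterior weight 1/3; P(next child type A) = 1/4.
Weighted sum = 5/12.

5/12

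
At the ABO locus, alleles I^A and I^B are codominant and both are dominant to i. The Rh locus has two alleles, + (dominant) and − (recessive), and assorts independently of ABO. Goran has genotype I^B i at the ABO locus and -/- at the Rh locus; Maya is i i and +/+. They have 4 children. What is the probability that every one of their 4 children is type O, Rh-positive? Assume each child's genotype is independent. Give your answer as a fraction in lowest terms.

ABO cross I^B i × i i → 1/2 O, 1/2 B.
Rh cross -/- × +/+ → 1 Rh+; so P(type O, Rh-positive) = 1/2 × 1 = 1/2 per child.
All 4 independent: (1/2)^4 = 1/16.

1/16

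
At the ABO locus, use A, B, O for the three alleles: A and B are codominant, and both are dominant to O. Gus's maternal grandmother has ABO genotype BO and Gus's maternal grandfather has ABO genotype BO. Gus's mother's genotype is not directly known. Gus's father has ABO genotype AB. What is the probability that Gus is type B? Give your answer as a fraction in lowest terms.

Gus's mother's ABO genotype from BO × BO: 1/4 BB, 1/2 BO, 1/4 OO.
Crossing each possibility with the father AB and summing P(type B): 1/4·1/2 + 1/2·1/2 + 1/4·1/2 = 1/2.

1/2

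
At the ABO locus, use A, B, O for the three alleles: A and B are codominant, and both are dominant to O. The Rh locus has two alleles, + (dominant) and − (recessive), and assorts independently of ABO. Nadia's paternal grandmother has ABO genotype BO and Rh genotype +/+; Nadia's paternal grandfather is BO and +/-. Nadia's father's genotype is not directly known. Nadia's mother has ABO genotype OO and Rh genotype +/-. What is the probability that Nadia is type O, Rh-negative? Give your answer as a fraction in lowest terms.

Nadia's father's ABO genotype from BO × BO: 1/4 BB, 1/2 BO, 1/4 OO.
Crossing each possibility with the mother OO and summing P(type O): 1/4·0 + 1/2·1/2 + 1/4·1 = 1/2.
Similarly for Rh via the father's Rh distribution: P(Rh-) = 1/8.
Independent loci: 1/2 × 1/8 = 1/16.

1/16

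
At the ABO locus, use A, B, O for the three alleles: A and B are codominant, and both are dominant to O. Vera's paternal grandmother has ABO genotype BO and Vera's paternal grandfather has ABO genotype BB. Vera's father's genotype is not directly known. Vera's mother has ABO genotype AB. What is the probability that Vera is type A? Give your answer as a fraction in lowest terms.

1/8

Vera's father's ABO genotype from BO × BB: 1/2 BB, 1/2 BO.
Crossing each possibility with the mother AB and summing P(type A): 1/2·0 + 1/2·1/4 = 1/8.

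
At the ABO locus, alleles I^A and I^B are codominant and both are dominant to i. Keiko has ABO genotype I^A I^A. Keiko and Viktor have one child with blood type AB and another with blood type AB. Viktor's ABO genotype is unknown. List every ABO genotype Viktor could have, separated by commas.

I^A I^B, I^B I^B, I^B i

For each candidate genotype of Viktor, check whether crossing it with I^A I^A can produce every observed child phenotype.
  I^A I^A → possible child types {A} ✗
  I^A I^B → possible child types {A, AB} ✓
  I^A i → possible child types {A} ✗
  I^B I^B → possible child types {AB} ✓
  I^B i → possible child types {A, AB} ✓
  i i → possible child types {A} ✗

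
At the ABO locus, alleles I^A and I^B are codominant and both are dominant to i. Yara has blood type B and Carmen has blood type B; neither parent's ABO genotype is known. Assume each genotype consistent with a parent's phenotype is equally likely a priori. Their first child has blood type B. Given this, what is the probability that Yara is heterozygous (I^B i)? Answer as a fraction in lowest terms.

7/15

Possible genotypes: Yara ∈ {I^B I^B, I^B i}; Carmen ∈ {I^B I^B, I^B i}.
Weight each parental genotype pair by prior × P(type-B child):
  I^B I^B × I^B I^B: posterior weight 4/15.
  I^B I^B × I^B i: posterior weight 4/15.
  I^B i × I^B I^B: posterior weight 4/15.
  I^B i × I^B i: posterior weight 1/5.
Sum the posterior weight over pairs where Yara is I^B i: 7/15.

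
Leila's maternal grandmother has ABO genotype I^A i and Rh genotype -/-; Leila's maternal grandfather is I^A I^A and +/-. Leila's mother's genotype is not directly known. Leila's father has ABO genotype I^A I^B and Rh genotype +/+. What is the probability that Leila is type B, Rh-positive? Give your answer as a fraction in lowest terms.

1/8

Leila's mother's ABO genotype from I^A i × I^A I^A: 1/2 I^A I^A, 1/2 I^A i.
Crossing each possibility with the father I^A I^B and summing P(type B): 1/2·0 + 1/2·1/4 = 1/8.
Similarly for Rh via the mother's Rh distribution: P(Rh+) = 1.
Independent loci: 1/8 × 1 = 1/8.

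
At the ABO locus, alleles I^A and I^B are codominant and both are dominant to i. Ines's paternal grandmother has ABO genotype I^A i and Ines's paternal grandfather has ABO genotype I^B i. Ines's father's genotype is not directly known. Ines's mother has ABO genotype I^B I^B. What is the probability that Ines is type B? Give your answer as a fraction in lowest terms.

Ines's father's ABO genotype from I^A i × I^B i: 1/4 I^A I^B, 1/4 I^A i, 1/4 I^B i, 1/4 i i.
Crossing each possibility with the mother I^B I^B and summing P(type B): 1/4·1/2 + 1/4·1/2 + 1/4·1 + 1/4·1 = 3/4.

3/4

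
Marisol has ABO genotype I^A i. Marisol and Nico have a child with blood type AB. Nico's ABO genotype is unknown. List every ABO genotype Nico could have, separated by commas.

I^A I^B, I^B I^B, I^B i

For each candidate genotype of Nico, check whether crossing it with I^A i can produce every observed child phenotype.
  I^A I^A → possible child types {A} ✗
  I^A I^B → possible child types {A, B, AB} ✓
  I^A i → possible child types {O, A} ✗
  I^B I^B → possible child types {B, AB} ✓
  I^B i → possible child types {O, A, B, AB} ✓
  i i → possible child types {O, A} ✗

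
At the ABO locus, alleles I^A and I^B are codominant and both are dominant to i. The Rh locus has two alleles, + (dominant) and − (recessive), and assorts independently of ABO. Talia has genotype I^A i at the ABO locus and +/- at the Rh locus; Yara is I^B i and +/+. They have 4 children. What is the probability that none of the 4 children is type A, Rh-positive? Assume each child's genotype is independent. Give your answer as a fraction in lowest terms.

ABO cross I^A i × I^B i → 1/4 O, 1/4 A, 1/4 B, 1/4 AB.
Rh cross +/- × +/+ → 1 Rh+; so P(type A, Rh-positive) = 1/4 × 1 = 1/4 per child.
P(not type A, Rh-positive) = 3/4 for one child; (3/4)^4 = 81/256.

81/256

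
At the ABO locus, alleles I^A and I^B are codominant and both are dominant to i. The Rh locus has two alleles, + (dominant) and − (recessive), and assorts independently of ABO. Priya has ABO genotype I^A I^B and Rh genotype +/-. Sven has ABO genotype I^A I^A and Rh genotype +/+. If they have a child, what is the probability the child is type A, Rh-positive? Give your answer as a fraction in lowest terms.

1/2

ABO cross I^A I^B × I^A I^A → offspring phenotypes: 1/2 A, 1/2 AB.
Rh cross +/- × +/+ → 1 Rh+.
Independent loci: P(type A, Rh-positive) = 1/2 × 1 = 1/2.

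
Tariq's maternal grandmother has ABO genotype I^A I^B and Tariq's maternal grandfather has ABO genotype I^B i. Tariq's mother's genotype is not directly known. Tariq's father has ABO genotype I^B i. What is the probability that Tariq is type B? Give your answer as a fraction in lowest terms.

5/8

Tariq's mother's ABO genotype from I^A I^B × I^B i: 1/4 I^A I^B, 1/4 I^A i, 1/4 I^B I^B, 1/4 I^B i.
Crossing each possibility with the father I^B i and summing P(type B): 1/4·1/2 + 1/4·1/4 + 1/4·1 + 1/4·3/4 = 5/8.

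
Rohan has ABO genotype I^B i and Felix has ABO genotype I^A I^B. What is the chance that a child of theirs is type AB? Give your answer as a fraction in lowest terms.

ABO cross I^B i × I^A I^B → offspring phenotypes: 1/4 A, 1/2 B, 1/4 AB.
So P(type AB) = 1/4.

1/4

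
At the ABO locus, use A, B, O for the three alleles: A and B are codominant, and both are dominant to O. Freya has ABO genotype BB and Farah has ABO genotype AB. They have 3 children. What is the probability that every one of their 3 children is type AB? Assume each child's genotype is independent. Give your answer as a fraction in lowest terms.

ABO cross BB × AB → 1/2 B, 1/2 AB.
So P(type AB) = 1/2 per child.
All 3 independent: (1/2)^3 = 1/8.

1/8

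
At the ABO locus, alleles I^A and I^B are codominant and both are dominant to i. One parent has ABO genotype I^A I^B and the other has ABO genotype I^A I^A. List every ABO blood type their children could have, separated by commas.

Gametes from I^A I^B × I^A I^A give offspring ABO genotypes I^A I^A, I^A I^B, i.e. phenotypes A, AB.

A, AB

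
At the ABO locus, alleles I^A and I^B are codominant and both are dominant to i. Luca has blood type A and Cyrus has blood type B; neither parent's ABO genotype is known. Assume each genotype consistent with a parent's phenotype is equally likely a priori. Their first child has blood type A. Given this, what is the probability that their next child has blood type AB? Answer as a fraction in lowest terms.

Possible genotypes: Luca ∈ {I^A I^A, I^A i}; Cyrus ∈ {I^B I^B, I^B i}.
Weight each parental genotype pair by prior × P(type-A child):
  I^A I^A × I^B i: posterior weight 2/3; P(next child type AB) = 1/2.
  I^A i × I^B i: posterior weight 1/3; P(next child type AB) = 1/4.
Weighted sum = 5/12.

5/12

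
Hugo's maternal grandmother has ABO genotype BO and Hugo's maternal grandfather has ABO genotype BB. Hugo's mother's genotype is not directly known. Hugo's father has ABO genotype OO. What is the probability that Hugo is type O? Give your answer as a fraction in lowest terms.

1/4

Hugo's mother's ABO genotype from BO × BB: 1/2 BB, 1/2 BO.
Crossing each possibility with the father OO and summing P(type O): 1/2·0 + 1/2·1/2 = 1/4.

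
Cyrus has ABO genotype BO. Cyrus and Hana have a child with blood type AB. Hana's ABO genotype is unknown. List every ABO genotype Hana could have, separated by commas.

For each candidate genotype of Hana, check whether crossing it with BO can produce every observed child phenotype.
  AA → possible child types {A, AB} ✓
  AB → possible child types {A, B, AB} ✓
  AO → possible child types {O, A, B, AB} ✓
  BB → possible child types {B} ✗
  BO → possible child types {O, B} ✗
  OO → possible child types {O, B} ✗

AA, AB, AO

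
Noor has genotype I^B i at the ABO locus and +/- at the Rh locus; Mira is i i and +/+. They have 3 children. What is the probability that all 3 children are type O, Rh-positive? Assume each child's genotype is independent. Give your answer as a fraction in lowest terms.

1/8

ABO cross I^B i × i i → 1/2 O, 1/2 B.
Rh cross +/- × +/+ → 1 Rh+; so P(type O, Rh-positive) = 1/2 × 1 = 1/2 per child.
All 3 independent: (1/2)^3 = 1/8.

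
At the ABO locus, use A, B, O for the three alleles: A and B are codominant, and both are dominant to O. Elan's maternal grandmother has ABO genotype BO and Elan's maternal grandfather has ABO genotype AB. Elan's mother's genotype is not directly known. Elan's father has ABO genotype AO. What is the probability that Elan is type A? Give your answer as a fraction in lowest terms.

3/8

Elan's mother's ABO genotype from BO × AB: 1/4 AB, 1/4 AO, 1/4 BB, 1/4 BO.
Crossing each possibility with the father AO and summing P(type A): 1/4·1/2 + 1/4·3/4 + 1/4·0 + 1/4·1/4 = 3/8.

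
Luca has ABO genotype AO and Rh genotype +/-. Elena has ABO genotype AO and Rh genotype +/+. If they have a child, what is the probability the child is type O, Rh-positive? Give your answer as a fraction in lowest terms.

ABO cross AO × AO → offspring phenotypes: 1/4 O, 3/4 A.
Rh cross +/- × +/+ → 1 Rh+.
Independent loci: P(type O, Rh-positive) = 1/4 × 1 = 1/4.

1/4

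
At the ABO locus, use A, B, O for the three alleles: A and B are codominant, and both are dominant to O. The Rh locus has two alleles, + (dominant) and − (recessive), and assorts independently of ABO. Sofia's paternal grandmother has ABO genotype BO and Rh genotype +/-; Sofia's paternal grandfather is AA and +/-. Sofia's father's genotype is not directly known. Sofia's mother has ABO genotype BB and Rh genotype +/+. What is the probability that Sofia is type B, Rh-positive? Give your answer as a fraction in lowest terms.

1/2

Sofia's father's ABO genotype from BO × AA: 1/2 AB, 1/2 AO.
Crossing each possibility with the mother BB and summing P(type B): 1/2·1/2 + 1/2·1/2 = 1/2.
Similarly for Rh via the father's Rh distribution: P(Rh+) = 1.
Independent loci: 1/2 × 1 = 1/2.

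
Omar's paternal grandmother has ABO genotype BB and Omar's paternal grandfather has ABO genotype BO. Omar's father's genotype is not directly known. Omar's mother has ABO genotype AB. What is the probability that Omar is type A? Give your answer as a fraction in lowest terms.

1/8

Omar's father's ABO genotype from BB × BO: 1/2 BB, 1/2 BO.
Crossing each possibility with the mother AB and summing P(type A): 1/2·0 + 1/2·1/4 = 1/8.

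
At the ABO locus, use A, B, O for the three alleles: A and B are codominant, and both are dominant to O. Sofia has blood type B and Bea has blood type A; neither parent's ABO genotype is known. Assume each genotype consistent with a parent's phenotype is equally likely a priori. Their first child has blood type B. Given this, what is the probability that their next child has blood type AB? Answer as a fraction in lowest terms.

Possible genotypes: Sofia ∈ {BB, BO}; Bea ∈ {AA, AO}.
Weight each parental genotype pair by prior × P(type-B child):
  BB × AO: posterior weight 2/3; P(next child type AB) = 1/2.
  BO × AO: posterior weight 1/3; P(next child type AB) = 1/4.
Weighted sum = 5/12.

5/12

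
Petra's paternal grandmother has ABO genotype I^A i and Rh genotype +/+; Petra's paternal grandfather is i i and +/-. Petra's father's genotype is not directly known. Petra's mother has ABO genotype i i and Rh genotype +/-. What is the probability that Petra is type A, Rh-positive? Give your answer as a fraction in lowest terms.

7/32

Petra's father's ABO genotype from I^A i × i i: 1/2 I^A i, 1/2 i i.
Crossing each possibility with the mother i i and summing P(type A): 1/2·1/2 + 1/2·0 = 1/4.
Similarly for Rh via the father's Rh distribution: P(Rh+) = 7/8.
Independent loci: 1/4 × 7/8 = 7/32.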